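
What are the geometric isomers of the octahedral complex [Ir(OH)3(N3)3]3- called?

fac and mer

An octahedron has six vertices in three trans pairs; every non-trans pair is cis.
Systematic placement gives 2 geometric isomers: OH mer; OH fac.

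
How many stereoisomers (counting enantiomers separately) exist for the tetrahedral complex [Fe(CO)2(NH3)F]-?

1

In a tetrahedral complex all four positions are equivalent and every pair of ligands is adjacent — there is no cis/trans distinction.
Only one geometric arrangement is possible.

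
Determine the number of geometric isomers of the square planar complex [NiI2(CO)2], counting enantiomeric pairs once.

2

Systematic placement gives 2 geometric isomers: I cis; I trans.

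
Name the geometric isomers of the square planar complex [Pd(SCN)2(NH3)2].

A square has two trans pairs of vertices; adjacent vertices are cis.
There are 2 geometric isomers: SCN cis; SCN trans.

cis and trans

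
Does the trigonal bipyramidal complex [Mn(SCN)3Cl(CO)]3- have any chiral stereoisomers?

A trigonal bipyramid has two axial and three equatorial sites, which are chemically inequivalent.
There are 4 geometric isomers: Cl axial, CO axial; Cl equatorial, CO axial; Cl axial, CO equatorial; Cl equatorial, CO equatorial.
Each arrangement has an internal mirror plane or centre of symmetry, so none is chiral.

no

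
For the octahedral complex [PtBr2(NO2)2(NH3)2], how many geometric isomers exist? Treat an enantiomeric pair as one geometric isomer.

There are 5 geometric isomers: Br trans, NO2 trans, NH3 trans; Br trans, NO2 cis, NH3 cis; Br cis, NO2 trans, NH3 cis; Br cis, NO2 cis, NH3 cis (chiral); Br cis, NO2 cis, NH3 trans.

5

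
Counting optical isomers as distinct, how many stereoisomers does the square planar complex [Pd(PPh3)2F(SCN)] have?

There are 2 geometric isomers: PPh3 cis; PPh3 trans.
Each arrangement has an internal mirror plane or centre of symmetry, so none is chiral.

2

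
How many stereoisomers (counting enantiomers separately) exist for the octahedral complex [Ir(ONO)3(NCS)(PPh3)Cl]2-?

5

An octahedron has six vertices in three trans pairs; every non-trans pair is cis.
Working through the distinct placements yields 4 geometric isomers: ONO mer (3 arrangements); ONO fac (chiral).
One of these lacks any improper symmetry element and so occurs as an enantiomeric pair, giving 4 + 1 = 5 stereoisomers in total.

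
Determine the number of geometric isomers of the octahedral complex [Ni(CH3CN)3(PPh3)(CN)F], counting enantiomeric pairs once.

In an octahedral complex each vertex has one trans partner and four cis neighbours.
Systematic placement gives 4 geometric isomers: CH3CN mer (3 arrangements); CH3CN fac (chiral).

4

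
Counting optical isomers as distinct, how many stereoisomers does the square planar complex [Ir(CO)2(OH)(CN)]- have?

2

Systematic placement gives 2 geometric isomers: CO cis; CO trans.
Each arrangement has an internal mirror plane or centre of symmetry, so none is chiral.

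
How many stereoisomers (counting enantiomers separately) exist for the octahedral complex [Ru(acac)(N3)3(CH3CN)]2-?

2

Each acac is bidentate and must span two cis positions.
There are 2 geometric isomers: N3 fac; N3 mer.
Each arrangement has an internal mirror plane or centre of symmetry, so none is chiral.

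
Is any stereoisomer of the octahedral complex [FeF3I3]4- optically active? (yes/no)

An octahedron has six vertices in three trans pairs; every non-trans pair is cis.
There are 2 geometric isomers: F mer; F fac.
Each arrangement has an internal mirror plane or centre of symmetry, so none is chiral.

no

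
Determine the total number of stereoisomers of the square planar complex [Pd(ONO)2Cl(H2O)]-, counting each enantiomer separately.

In a square planar complex each vertex has one trans partner and two cis neighbours.
The distinct arrangements are (2 in all): ONO cis; ONO trans.
Each arrangement has an internal mirror plane or centre of symmetry, so none is chiral.

2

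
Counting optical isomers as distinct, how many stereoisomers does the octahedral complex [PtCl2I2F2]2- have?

An octahedron has six vertices in three trans pairs; every non-trans pair is cis.
There are 5 geometric isomers: Cl trans, I trans, F trans; Cl trans, I cis, F cis; Cl cis, I trans, F cis; Cl cis, I cis, F cis (chiral); Cl cis, I cis, F trans.
One of these lacks any improper symmetry element and so occurs as an enantiomeric pair, giving 5 + 1 = 6 stereoisomers in total.

6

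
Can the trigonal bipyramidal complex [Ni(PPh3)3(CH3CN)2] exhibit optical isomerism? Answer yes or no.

In a trigonal bipyramid the two axial positions differ from the three equatorial ones.
Systematic placement gives 3 geometric isomers: CH3CN both axial; CH3CN one axial, one equatorial; CH3CN both equatorial.
Each arrangement has an internal mirror plane or centre of symmetry, so none is chiral.

no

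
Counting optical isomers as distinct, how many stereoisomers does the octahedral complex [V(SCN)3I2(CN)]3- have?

Working through the distinct placements yields 3 geometric isomers: SCN mer, I cis; SCN mer, I trans; SCN fac, I cis.
Each arrangement has an internal mirror plane or centre of symmetry, so none is chiral.

3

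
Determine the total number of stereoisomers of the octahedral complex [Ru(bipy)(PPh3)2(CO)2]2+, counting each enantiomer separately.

4

The six octahedral sites form three mutually perpendicular trans pairs.
Each bipy is bidentate and must span two cis positions.
Working through the distinct placements yields 3 geometric isomers: PPh3 cis, CO trans; PPh3 cis, CO cis (chiral); PPh3 trans, CO cis.
One of these lacks any improper symmetry element and so occurs as an enantiomeric pair, giving 3 + 1 = 4 stereoisomers in total.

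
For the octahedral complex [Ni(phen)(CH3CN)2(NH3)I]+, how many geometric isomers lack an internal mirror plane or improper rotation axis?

An octahedron has six vertices in three trans pairs; every non-trans pair is cis.
Each phen is bidentate and must span two cis positions.
Working through the distinct placements yields 4 geometric isomers: CH3CN trans; CH3CN cis (3 arrangements, 2 chiral).
Of these, 2 lack any improper symmetry element and so occur as enantiomeric pairs, giving 4 + 2 = 6 stereoisomers in total.

2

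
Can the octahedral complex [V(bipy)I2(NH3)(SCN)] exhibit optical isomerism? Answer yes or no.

yes

In an octahedral complex each vertex has one trans partner and four cis neighbours.
Each bipy is bidentate and must span two cis positions.
The distinct arrangements are (4 in all): I trans; I cis (3 arrangements, 2 chiral).
Of these, 2 lack any improper symmetry element and so occur as enantiomeric pairs, giving 4 + 2 = 6 stereoisomers in total.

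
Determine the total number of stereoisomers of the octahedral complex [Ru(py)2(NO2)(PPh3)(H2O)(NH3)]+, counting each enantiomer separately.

15

An octahedron has six vertices in three trans pairs; every non-trans pair is cis.
Systematic enumeration (placing each ligand type in turn and discarding arrangements equivalent by rotation or reflection) gives 9 geometric isomers.
Of these, 6 lack any improper symmetry element and so occur as enantiomeric pairs, giving 9 + 6 = 15 stereoisomers in total.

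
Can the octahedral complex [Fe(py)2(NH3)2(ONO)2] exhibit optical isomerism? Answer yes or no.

The six octahedral sites form three mutually perpendicular trans pairs.
There are 5 geometric isomers: py trans, NH3 trans, ONO trans; py cis, NH3 trans, ONO cis; py trans, NH3 cis, ONO cis; py cis, NH3 cis, ONO cis (chiral); py cis, NH3 cis, ONO trans.
One of these lacks any improper symmetry element and so occurs as an enantiomeric pair, giving 5 + 1 = 6 stereoisomers in total.

yes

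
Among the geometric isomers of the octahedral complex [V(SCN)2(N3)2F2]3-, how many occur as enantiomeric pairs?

In an octahedral complex each vertex has one trans partner and four cis neighbours.
The distinct arrangements are (5 in all): SCN trans, N3 trans, F trans; SCN cis, N3 cis, F trans; SCN trans, N3 cis, F cis; SCN cis, N3 cis, F cis (chiral); SCN cis, N3 trans, F cis.
One of these lacks any improper symmetry element and so occurs as an enantiomeric pair, giving 5 + 1 = 6 stereoisomers in total.

1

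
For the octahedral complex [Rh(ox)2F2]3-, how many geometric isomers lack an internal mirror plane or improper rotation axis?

1

In an octahedral complex each vertex has one trans partner and four cis neighbours.
Each ox is bidentate and must span two cis positions.
Working through the distinct placements yields 2 geometric isomers: F trans; F cis (chiral).
One of these lacks any improper symmetry element and so occurs as an enantiomeric pair, giving 2 + 1 = 3 stereoisomers in total.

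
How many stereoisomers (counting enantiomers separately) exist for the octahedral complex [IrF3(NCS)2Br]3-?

3

Working through the distinct placements yields 3 geometric isomers: F mer, NCS trans; F fac, NCS cis; F mer, NCS cis.
Each arrangement has an internal mirror plane or centre of symmetry, so none is chiral.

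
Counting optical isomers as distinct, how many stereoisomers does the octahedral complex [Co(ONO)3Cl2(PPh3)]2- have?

The six octahedral sites form three mutually perpendicular trans pairs.
Working through the distinct placements yields 3 geometric isomers: ONO mer, Cl trans; ONO fac, Cl cis; ONO mer, Cl cis.
Each arrangement has an internal mirror plane or centre of symmetry, so none is chiral.

3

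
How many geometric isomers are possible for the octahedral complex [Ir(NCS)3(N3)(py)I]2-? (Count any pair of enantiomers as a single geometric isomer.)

4

An octahedron has six vertices in three trans pairs; every non-trans pair is cis.
Systematic placement gives 4 geometric isomers: NCS mer (3 arrangements); NCS fac (chiral).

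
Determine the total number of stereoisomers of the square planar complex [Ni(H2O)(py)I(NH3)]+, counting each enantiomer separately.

A square has two trans pairs of vertices; adjacent vertices are cis.
Systematic placement gives 3 geometric isomers: (H2O/NH3 trans, I/py trans); (H2O/py trans, I/NH3 trans); (H2O/I trans, NH3/py trans).
Each arrangement has an internal mirror plane or centre of symmetry, so none is chiral.

3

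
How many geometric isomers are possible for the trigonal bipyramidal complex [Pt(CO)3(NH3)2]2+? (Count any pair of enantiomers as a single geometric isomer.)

3

A trigonal bipyramid has two axial and three equatorial sites, which are chemically inequivalent.
Systematic placement gives 3 geometric isomers: NH3 both equatorial; NH3 one axial, one equatorial; NH3 both axial.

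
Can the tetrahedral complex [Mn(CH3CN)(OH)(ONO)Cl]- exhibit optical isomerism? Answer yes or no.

yes

Only one geometric arrangement is possible; it has no improper symmetry element, so it exists as a pair of enantiomers (2 stereoisomers).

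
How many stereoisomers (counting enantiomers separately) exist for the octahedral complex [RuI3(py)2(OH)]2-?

3

There are 3 geometric isomers: I mer, py trans; I mer, py cis; I fac, py cis.
Each arrangement has an internal mirror plane or centre of symmetry, so none is chiral.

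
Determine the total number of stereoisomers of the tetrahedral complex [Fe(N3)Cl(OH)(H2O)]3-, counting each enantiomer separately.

2

In a tetrahedral complex all four positions are equivalent and every pair of ligands is adjacent — there is no cis/trans distinction.
Only one geometric arrangement is possible; it has no improper symmetry element, so it exists as a pair of enantiomers (2 stereoisomers).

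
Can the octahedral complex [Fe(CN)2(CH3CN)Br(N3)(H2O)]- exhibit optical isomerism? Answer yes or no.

yes

Placing the ligands in turn and identifying arrangements related by rotation or reflection leaves 9 distinct geometric isomers.
Of these, 6 lack any improper symmetry element and so occur as enantiomeric pairs, giving 9 + 6 = 15 stereoisomers in total.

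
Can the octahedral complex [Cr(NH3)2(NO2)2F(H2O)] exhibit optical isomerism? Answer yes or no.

yes

There are 6 geometric isomers: NH3 trans, NO2 trans; NH3 cis, NO2 cis (3 arrangements, 2 chiral); NH3 cis, NO2 trans; NH3 trans, NO2 cis.
Of these, 2 lack any improper symmetry element and so occur as enantiomeric pairs, giving 6 + 2 = 8 stereoisomers in total.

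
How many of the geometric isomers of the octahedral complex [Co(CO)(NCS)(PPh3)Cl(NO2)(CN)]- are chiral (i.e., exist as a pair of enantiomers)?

15

Exhaustive case analysis gives 15 geometric isomers.
Of these, 15 lack any improper symmetry element and so occur as enantiomeric pairs, giving 15 + 15 = 30 stereoisomers in total.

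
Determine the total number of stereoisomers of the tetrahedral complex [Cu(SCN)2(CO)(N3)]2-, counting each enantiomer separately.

All four vertices of a tetrahedron are equivalent and mutually adjacent, so cis/trans isomerism cannot arise.
Only one geometric arrangement is possible.

1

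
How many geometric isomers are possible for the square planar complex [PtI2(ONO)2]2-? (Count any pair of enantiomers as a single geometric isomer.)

In a square planar complex each vertex has one trans partner and two cis neighbours.
Working through the distinct placements yields 2 geometric isomers: I cis; I trans.

2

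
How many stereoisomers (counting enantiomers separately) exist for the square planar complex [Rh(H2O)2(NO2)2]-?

2

Systematic placement gives 2 geometric isomers: H2O cis; H2O trans.
Each arrangement has an internal mirror plane or centre of symmetry, so none is chiral.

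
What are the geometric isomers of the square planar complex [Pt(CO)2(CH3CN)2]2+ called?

In a square planar complex each vertex has one trans partner and two cis neighbours.
Working through the distinct placements yields 2 geometric isomers: CO cis; CO trans.

cis and trans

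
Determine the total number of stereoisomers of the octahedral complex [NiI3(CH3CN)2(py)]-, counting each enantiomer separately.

3

In an octahedral complex each vertex has one trans partner and four cis neighbours.
The distinct arrangements are (3 in all): I mer, CH3CN trans; I fac, CH3CN cis; I mer, CH3CN cis.
Each arrangement has an internal mirror plane or centre of symmetry, so none is chiral.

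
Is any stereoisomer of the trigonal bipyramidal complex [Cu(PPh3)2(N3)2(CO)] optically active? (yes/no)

In a trigonal bipyramid the two axial positions differ from the three equatorial ones.
Systematic enumeration (placing each ligand type in turn and discarding arrangements equivalent by rotation or reflection) gives 5 geometric isomers.
One of these lacks any improper symmetry element and so occurs as an enantiomeric pair, giving 5 + 1 = 6 stereoisomers in total.

yes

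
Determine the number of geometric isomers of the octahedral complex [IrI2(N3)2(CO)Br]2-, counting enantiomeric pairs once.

6

In an octahedral complex each vertex has one trans partner and four cis neighbours.
There are 6 geometric isomers: I trans, N3 trans; I cis, N3 cis (3 arrangements, 2 chiral); I cis, N3 trans; I trans, N3 cis.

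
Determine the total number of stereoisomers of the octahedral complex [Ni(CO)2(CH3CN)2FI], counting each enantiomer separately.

8

In an octahedral complex each vertex has one trans partner and four cis neighbours.
Systematic placement gives 6 geometric isomers: CO trans, CH3CN trans; CO cis, CH3CN trans; CO cis, CH3CN cis (3 arrangements, 2 chiral); CO trans, CH3CN cis.
Of these, 2 lack any improper symmetry element and so occur as enantiomeric pairs, giving 6 + 2 = 8 stereoisomers in total.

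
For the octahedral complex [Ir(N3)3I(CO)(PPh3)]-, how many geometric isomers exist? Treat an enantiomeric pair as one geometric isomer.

4

Systematic placement gives 4 geometric isomers: N3 mer (3 arrangements); N3 fac (chiral).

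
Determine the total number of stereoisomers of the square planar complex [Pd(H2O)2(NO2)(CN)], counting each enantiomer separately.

2

In a square planar complex each vertex has one trans partner and two cis neighbours.
Working through the distinct placements yields 2 geometric isomers: H2O cis; H2O trans.
Each arrangement has an internal mirror plane or centre of symmetry, so none is chiral.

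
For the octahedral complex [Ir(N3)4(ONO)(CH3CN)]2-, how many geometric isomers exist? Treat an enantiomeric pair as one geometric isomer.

2

An octahedron has six vertices in three trans pairs; every non-trans pair is cis.
There are 2 geometric isomers: ONO and CH3CN mutually cis; ONO and CH3CN mutually trans.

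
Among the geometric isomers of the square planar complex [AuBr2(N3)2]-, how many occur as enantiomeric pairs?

In a square planar complex each vertex has one trans partner and two cis neighbours.
There are 2 geometric isomers: Br cis; Br trans.
Each arrangement has an internal mirror plane or centre of symmetry, so none is chiral.

0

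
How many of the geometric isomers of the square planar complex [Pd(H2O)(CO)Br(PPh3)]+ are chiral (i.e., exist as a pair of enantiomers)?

0

Systematic placement gives 3 geometric isomers: (Br/H2O trans, CO/PPh3 trans); (Br/PPh3 trans, CO/H2O trans); (Br/CO trans, H2O/PPh3 trans).
Each arrangement has an internal mirror plane or centre of symmetry, so none is chiral.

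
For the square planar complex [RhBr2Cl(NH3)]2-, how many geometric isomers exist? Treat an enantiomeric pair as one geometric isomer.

2

A square has two trans pairs of vertices; adjacent vertices are cis.
Systematic placement gives 2 geometric isomers: Br cis; Br trans.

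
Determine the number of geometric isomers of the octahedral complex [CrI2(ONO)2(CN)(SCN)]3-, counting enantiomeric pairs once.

6

An octahedron has six vertices in three trans pairs; every non-trans pair is cis.
Working through the distinct placements yields 6 geometric isomers: I cis, ONO cis (3 arrangements, 2 chiral); I cis, ONO trans; I trans, ONO cis; I trans, ONO trans.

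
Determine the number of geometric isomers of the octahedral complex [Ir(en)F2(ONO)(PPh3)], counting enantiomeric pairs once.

4

An octahedron has six vertices in three trans pairs; every non-trans pair is cis.
Each en is bidentate and must span two cis positions.
Systematic placement gives 4 geometric isomers: F trans; F cis (3 arrangements, 2 chiral).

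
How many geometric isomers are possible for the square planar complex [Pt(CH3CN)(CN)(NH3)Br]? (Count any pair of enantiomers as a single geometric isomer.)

3

A square has two trans pairs of vertices; adjacent vertices are cis.
Systematic placement gives 3 geometric isomers: (Br/CN trans, CH3CN/NH3 trans); (Br/NH3 trans, CH3CN/CN trans); (Br/CH3CN trans, CN/NH3 trans).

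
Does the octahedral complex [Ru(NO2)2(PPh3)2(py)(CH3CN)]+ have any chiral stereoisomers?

An octahedron has six vertices in three trans pairs; every non-trans pair is cis.
There are 6 geometric isomers: NO2 cis, PPh3 cis (3 arrangements, 2 chiral); NO2 cis, PPh3 trans; NO2 trans, PPh3 cis; NO2 trans, PPh3 trans.
Of these, 2 lack any improper symmetry element and so occur as enantiomeric pairs, giving 6 + 2 = 8 stereoisomers in total.

yes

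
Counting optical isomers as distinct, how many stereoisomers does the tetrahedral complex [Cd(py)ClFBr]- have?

In a tetrahedral complex all four positions are equivalent and every pair of ligands is adjacent — there is no cis/trans distinction.
Only one geometric arrangement is possible; it has no improper symmetry element, so it exists as a pair of enantiomers (2 stereoisomers).

2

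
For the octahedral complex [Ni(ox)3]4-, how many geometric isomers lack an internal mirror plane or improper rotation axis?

An octahedron has six vertices in three trans pairs; every non-trans pair is cis.
Each ox is bidentate and must span two cis positions.
Only one geometric arrangement is possible; it has no improper symmetry element, so it exists as a pair of enantiomers (2 stereoisomers).

1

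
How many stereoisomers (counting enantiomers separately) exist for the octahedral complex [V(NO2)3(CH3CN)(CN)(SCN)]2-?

In an octahedral complex each vertex has one trans partner and four cis neighbours.
The distinct arrangements are (4 in all): NO2 mer (3 arrangements); NO2 fac (chiral).
One of these lacks any improper symmetry element and so occurs as an enantiomeric pair, giving 4 + 1 = 5 stereoisomers in total.

5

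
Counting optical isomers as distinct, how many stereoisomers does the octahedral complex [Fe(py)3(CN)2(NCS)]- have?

3

The six octahedral sites form three mutually perpendicular trans pairs.
Working through the distinct placements yields 3 geometric isomers: py mer, CN trans; py mer, CN cis; py fac, CN cis.
Each arrangement has an internal mirror plane or centre of symmetry, so none is chiral.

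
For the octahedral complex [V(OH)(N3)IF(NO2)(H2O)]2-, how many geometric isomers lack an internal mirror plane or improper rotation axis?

An octahedron has six vertices in three trans pairs; every non-trans pair is cis.
Placing the ligands in turn and identifying arrangements related by rotation or reflection leaves 15 distinct geometric isomers.
Of these, 15 lack any improper symmetry element and so occur as enantiomeric pairs, giving 15 + 15 = 30 stereoisomers in total.

15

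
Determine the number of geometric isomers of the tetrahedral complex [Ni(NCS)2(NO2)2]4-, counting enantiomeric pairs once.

In a tetrahedral complex all four positions are equivalent and every pair of ligands is adjacent — there is no cis/trans distinction.
Only one geometric arrangement is possible.

1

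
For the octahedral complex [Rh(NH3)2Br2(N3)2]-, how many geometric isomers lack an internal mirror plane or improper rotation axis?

An octahedron has six vertices in three trans pairs; every non-trans pair is cis.
The distinct arrangements are (5 in all): NH3 trans, Br trans, N3 trans; NH3 cis, Br trans, N3 cis; NH3 trans, Br cis, N3 cis; NH3 cis, Br cis, N3 cis (chiral); NH3 cis, Br cis, N3 trans.
One of these lacks any improper symmetry element and so occurs as an enantiomeric pair, giving 5 + 1 = 6 stereoisomers in total.

1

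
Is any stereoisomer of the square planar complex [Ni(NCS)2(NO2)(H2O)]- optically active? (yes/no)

no

There are 2 geometric isomers: NCS cis; NCS trans.
Each arrangement has an internal mirror plane or centre of symmetry, so none is chiral.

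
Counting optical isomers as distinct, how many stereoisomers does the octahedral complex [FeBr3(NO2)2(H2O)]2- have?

Working through the distinct placements yields 3 geometric isomers: Br mer, NO2 trans; Br mer, NO2 cis; Br fac, NO2 cis.
Each arrangement has an internal mirror plane or centre of symmetry, so none is chiral.

3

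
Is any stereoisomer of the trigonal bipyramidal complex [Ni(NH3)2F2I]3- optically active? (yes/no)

yes

In a trigonal bipyramid the two axial positions differ from the three equatorial ones.
Placing the ligands in turn and identifying arrangements related by rotation or reflection leaves 5 distinct geometric isomers.
One of these lacks any improper symmetry element and so occurs as an enantiomeric pair, giving 5 + 1 = 6 stereoisomers in total.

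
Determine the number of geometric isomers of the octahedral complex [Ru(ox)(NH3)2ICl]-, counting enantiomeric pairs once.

4

The six octahedral sites form three mutually perpendicular trans pairs.
Each ox is bidentate and must span two cis positions.
Working through the distinct placements yields 4 geometric isomers: NH3 cis (3 arrangements, 2 chiral); NH3 trans.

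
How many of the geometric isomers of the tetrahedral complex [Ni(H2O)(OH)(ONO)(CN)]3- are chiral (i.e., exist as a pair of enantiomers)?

1

Only one geometric arrangement is possible; it has no improper symmetry element, so it exists as a pair of enantiomers (2 stereoisomers).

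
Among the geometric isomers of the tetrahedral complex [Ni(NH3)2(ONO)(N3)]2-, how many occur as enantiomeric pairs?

0

All four vertices of a tetrahedron are equivalent and mutually adjacent, so cis/trans isomerism cannot arise.
Only one geometric arrangement is possible.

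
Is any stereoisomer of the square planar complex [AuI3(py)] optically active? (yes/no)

no

A square has two trans pairs of vertices; adjacent vertices are cis.
Only one geometric arrangement is possible.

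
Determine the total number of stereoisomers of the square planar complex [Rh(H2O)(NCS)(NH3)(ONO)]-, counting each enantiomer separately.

There are 3 geometric isomers: (H2O/NH3 trans, NCS/ONO trans); (H2O/ONO trans, NCS/NH3 trans); (H2O/NCS trans, NH3/ONO trans).
Each arrangement has an internal mirror plane or centre of symmetry, so none is chiral.

3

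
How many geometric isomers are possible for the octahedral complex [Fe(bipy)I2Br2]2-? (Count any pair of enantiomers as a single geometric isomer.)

3

The six octahedral sites form three mutually perpendicular trans pairs.
Each bipy is bidentate and must span two cis positions.
There are 3 geometric isomers: I cis, Br trans; I cis, Br cis (chiral); I trans, Br cis.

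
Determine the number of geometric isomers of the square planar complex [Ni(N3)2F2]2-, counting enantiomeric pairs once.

2

In a square planar complex each vertex has one trans partner and two cis neighbours.
The distinct arrangements are (2 in all): N3 cis; N3 trans.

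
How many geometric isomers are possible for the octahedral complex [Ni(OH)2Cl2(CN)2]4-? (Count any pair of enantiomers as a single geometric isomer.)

An octahedron has six vertices in three trans pairs; every non-trans pair is cis.
Systematic placement gives 5 geometric isomers: OH trans, Cl trans, CN trans; OH cis, Cl cis, CN trans; OH trans, Cl cis, CN cis; OH cis, Cl cis, CN cis (chiral); OH cis, Cl trans, CN cis.

5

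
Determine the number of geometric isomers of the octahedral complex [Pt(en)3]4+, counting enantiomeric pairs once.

1

In an octahedral complex each vertex has one trans partner and four cis neighbours.
Each en is bidentate and must span two cis positions.
Only one geometric arrangement is possible; it has no improper symmetry element, so it exists as a pair of enantiomers (2 stereoisomers).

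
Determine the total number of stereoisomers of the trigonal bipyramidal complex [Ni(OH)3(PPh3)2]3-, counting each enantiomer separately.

3

In a trigonal bipyramid the two axial positions differ from the three equatorial ones.
The distinct arrangements are (3 in all): PPh3 both equatorial; PPh3 one axial, one equatorial; PPh3 both axial.
Each arrangement has an internal mirror plane or centre of symmetry, so none is chiral.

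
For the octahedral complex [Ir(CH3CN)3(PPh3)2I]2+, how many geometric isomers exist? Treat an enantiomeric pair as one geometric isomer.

3

In an octahedral complex each vertex has one trans partner and four cis neighbours.
The distinct arrangements are (3 in all): CH3CN mer, PPh3 trans; CH3CN mer, PPh3 cis; CH3CN fac, PPh3 cis.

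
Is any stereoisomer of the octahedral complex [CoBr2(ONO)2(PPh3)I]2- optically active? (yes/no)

yes

Systematic placement gives 6 geometric isomers: Br trans, ONO cis; Br trans, ONO trans; Br cis, ONO cis (3 arrangements, 2 chiral); Br cis, ONO trans.
Of these, 2 lack any improper symmetry element and so occur as enantiomeric pairs, giving 6 + 2 = 8 stereoisomers in total.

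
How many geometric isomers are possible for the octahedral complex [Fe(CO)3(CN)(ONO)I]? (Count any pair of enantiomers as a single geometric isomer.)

4

In an octahedral complex each vertex has one trans partner and four cis neighbours.
The distinct arrangements are (4 in all): CO mer (3 arrangements); CO fac (chiral).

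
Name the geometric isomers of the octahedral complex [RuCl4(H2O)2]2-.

cis and trans

The distinct arrangements are (2 in all): H2O trans; H2O cis.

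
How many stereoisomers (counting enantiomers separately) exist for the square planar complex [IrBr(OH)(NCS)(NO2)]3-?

3

In a square planar complex each vertex has one trans partner and two cis neighbours.
Systematic placement gives 3 geometric isomers: (Br/NO2 trans, NCS/OH trans); (Br/OH trans, NCS/NO2 trans); (Br/NCS trans, NO2/OH trans).
Each arrangement has an internal mirror plane or centre of symmetry, so none is chiral.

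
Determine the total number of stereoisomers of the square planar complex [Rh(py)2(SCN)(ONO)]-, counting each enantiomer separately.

2

In a square planar complex each vertex has one trans partner and two cis neighbours.
The distinct arrangements are (2 in all): py cis; py trans.
Each arrangement has an internal mirror plane or centre of symmetry, so none is chiral.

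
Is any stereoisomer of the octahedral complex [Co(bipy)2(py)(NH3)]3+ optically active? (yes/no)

yes

An octahedron has six vertices in three trans pairs; every non-trans pair is cis.
Each bipy is bidentate and must span two cis positions.
Working through the distinct placements yields 2 geometric isomers: py and NH3 mutually cis (chiral); py and NH3 mutually trans.
One of these lacks any improper symmetry element and so occurs as an enantiomeric pair, giving 2 + 1 = 3 stereoisomers in total.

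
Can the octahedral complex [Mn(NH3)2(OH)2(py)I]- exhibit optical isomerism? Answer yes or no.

The six octahedral sites form three mutually perpendicular trans pairs.
Systematic placement gives 6 geometric isomers: NH3 cis, OH cis (3 arrangements, 2 chiral); NH3 cis, OH trans; NH3 trans, OH cis; NH3 trans, OH trans.
Of these, 2 lack any improper symmetry element and so occur as enantiomeric pairs, giving 6 + 2 = 8 stereoisomers in total.

yes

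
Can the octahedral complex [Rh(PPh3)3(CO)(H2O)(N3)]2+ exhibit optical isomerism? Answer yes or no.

yes

In an octahedral complex each vertex has one trans partner and four cis neighbours.
There are 4 geometric isomers: PPh3 mer (3 arrangements); PPh3 fac (chiral).
One of these lacks any improper symmetry element and so occurs as an enantiomeric pair, giving 4 + 1 = 5 stereoisomers in total.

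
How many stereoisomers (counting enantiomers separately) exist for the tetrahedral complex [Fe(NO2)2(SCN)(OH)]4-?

In a tetrahedral complex all four positions are equivalent and every pair of ligands is adjacent — there is no cis/trans distinction.
Only one geometric arrangement is possible.

1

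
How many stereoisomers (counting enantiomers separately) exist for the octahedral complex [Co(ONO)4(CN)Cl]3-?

2

There are 2 geometric isomers: CN and Cl mutually trans; CN and Cl mutually cis.
Each arrangement has an internal mirror plane or centre of symmetry, so none is chiral.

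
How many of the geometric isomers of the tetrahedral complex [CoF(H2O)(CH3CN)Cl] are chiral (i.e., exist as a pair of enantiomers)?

1

In a tetrahedral complex all four positions are equivalent and every pair of ligands is adjacent — there is no cis/trans distinction.
Only one geometric arrangement is possible; it has no improper symmetry element, so it exists as a pair of enantiomers (2 stereoisomers).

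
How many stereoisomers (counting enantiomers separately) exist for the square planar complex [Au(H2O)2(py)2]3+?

2

In a square planar complex each vertex has one trans partner and two cis neighbours.
Systematic placement gives 2 geometric isomers: H2O cis; H2O trans.
Each arrangement has an internal mirror plane or centre of symmetry, so none is chiral.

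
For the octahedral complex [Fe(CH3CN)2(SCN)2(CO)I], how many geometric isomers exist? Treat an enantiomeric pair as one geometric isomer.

6

An octahedron has six vertices in three trans pairs; every non-trans pair is cis.
The distinct arrangements are (6 in all): CH3CN trans, SCN trans; CH3CN trans, SCN cis; CH3CN cis, SCN trans; CH3CN cis, SCN cis (3 arrangements, 2 chiral).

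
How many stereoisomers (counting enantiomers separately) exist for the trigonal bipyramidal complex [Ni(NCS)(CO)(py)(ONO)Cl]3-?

A trigonal bipyramid has two axial and three equatorial sites, which are chemically inequivalent.
Placing the ligands in turn and identifying arrangements related by rotation or reflection leaves 10 distinct geometric isomers.
Of these, 10 lack any improper symmetry element and so occur as enantiomeric pairs, giving 10 + 10 = 20 stereoisomers in total.

20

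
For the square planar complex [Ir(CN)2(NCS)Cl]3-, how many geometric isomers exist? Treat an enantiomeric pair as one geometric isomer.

2

The distinct arrangements are (2 in all): CN cis; CN trans.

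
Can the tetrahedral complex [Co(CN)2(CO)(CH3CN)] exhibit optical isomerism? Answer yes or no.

Only one geometric arrangement is possible.

no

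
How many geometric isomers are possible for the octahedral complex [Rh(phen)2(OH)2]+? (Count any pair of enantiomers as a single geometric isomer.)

Each phen is bidentate and must span two cis positions.
The distinct arrangements are (2 in all): OH trans; OH cis (chiral).

2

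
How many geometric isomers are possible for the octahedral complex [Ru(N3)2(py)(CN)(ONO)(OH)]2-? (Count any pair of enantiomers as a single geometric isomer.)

Systematic enumeration (placing each ligand type in turn and discarding arrangements equivalent by rotation or reflection) gives 9 geometric isomers.

9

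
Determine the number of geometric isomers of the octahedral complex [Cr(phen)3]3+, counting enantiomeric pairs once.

1

The six octahedral sites form three mutually perpendicular trans pairs.
Each phen is bidentate and must span two cis positions.
Only one geometric arrangement is possible; it has no improper symmetry element, so it exists as a pair of enantiomers (2 stereoisomers).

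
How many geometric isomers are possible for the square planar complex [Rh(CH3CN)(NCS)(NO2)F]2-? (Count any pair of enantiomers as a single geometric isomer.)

Working through the distinct placements yields 3 geometric isomers: (CH3CN/NCS trans, F/NO2 trans); (CH3CN/NO2 trans, F/NCS trans); (CH3CN/F trans, NCS/NO2 trans).

3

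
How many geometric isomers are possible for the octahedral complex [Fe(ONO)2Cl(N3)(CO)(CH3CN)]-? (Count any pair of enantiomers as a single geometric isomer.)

The six octahedral sites form three mutually perpendicular trans pairs.
Exhaustive case analysis gives 9 geometric isomers.

9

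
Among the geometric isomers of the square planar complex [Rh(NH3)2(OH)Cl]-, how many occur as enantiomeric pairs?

A square has two trans pairs of vertices; adjacent vertices are cis.
Working through the distinct placements yields 2 geometric isomers: NH3 cis; NH3 trans.
Each arrangement has an internal mirror plane or centre of symmetry, so none is chiral.

0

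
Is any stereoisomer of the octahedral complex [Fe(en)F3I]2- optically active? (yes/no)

In an octahedral complex each vertex has one trans partner and four cis neighbours.
Each en is bidentate and must span two cis positions.
Working through the distinct placements yields 2 geometric isomers: F mer; F fac.
Each arrangement has an internal mirror plane or centre of symmetry, so none is chiral.

no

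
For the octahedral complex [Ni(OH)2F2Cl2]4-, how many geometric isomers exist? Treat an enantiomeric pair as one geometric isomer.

Working through the distinct placements yields 5 geometric isomers: OH trans, F trans, Cl trans; OH cis, F cis, Cl trans; OH trans, F cis, Cl cis; OH cis, F cis, Cl cis (chiral); OH cis, F trans, Cl cis.

5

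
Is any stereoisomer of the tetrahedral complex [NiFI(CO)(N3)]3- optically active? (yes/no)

yes

In a tetrahedral complex all four positions are equivalent and every pair of ligands is adjacent — there is no cis/trans distinction.
Only one geometric arrangement is possible; it has no improper symmetry element, so it exists as a pair of enantiomers (2 stereoisomers).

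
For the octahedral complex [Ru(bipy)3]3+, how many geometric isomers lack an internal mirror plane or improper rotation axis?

1

Each bipy is bidentate and must span two cis positions.
Only one geometric arrangement is possible; it has no improper symmetry element, so it exists as a pair of enantiomers (2 stereoisomers).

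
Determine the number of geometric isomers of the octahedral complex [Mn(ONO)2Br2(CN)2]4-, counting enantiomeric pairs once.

5

An octahedron has six vertices in three trans pairs; every non-trans pair is cis.
The distinct arrangements are (5 in all): ONO trans, Br trans, CN trans; ONO cis, Br trans, CN cis; ONO trans, Br cis, CN cis; ONO cis, Br cis, CN cis (chiral); ONO cis, Br cis, CN trans.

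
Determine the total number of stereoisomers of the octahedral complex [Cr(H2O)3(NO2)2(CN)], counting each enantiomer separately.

3

In an octahedral complex each vertex has one trans partner and four cis neighbours.
The distinct arrangements are (3 in all): H2O mer, NO2 trans; H2O fac, NO2 cis; H2O mer, NO2 cis.
Each arrangement has an internal mirror plane or centre of symmetry, so none is chiral.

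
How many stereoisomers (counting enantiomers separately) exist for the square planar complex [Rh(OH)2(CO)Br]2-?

2

A square has two trans pairs of vertices; adjacent vertices are cis.
Working through the distinct placements yields 2 geometric isomers: OH cis; OH trans.
Each arrangement has an internal mirror plane or centre of symmetry, so none is chiral.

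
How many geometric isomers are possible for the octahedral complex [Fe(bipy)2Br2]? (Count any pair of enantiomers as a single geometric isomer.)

In an octahedral complex each vertex has one trans partner and four cis neighbours.
Each bipy is bidentate and must span two cis positions.
Systematic placement gives 2 geometric isomers: Br trans; Br cis (chiral).

2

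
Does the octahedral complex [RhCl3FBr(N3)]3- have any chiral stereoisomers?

The six octahedral sites form three mutually perpendicular trans pairs.
The distinct arrangements are (4 in all): Cl mer (3 arrangements); Cl fac (chiral).
One of these lacks any improper symmetry element and so occurs as an enantiomeric pair, giving 4 + 1 = 5 stereoisomers in total.

yes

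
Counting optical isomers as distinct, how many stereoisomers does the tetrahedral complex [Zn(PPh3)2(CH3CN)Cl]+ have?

1

Only one geometric arrangement is possible.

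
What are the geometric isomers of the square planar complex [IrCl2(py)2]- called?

cis and trans

In a square planar complex each vertex has one trans partner and two cis neighbours.
The distinct arrangements are (2 in all): Cl cis; Cl trans.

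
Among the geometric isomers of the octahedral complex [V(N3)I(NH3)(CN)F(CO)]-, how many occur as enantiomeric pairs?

15

The six octahedral sites form three mutually perpendicular trans pairs.
Placing the ligands in turn and identifying arrangements related by rotation or reflection leaves 15 distinct geometric isomers.
Of these, 15 lack any improper symmetry element and so occur as enantiomeric pairs, giving 15 + 15 = 30 stereoisomers in total.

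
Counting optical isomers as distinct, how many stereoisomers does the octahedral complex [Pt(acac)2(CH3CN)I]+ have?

3

In an octahedral complex each vertex has one trans partner and four cis neighbours.
Each acac is bidentate and must span two cis positions.
The distinct arrangements are (2 in all): CH3CN and I mutually trans; CH3CN and I mutually cis (chiral).
One of these lacks any improper symmetry element and so occurs as an enantiomeric pair, giving 2 + 1 = 3 stereoisomers in total.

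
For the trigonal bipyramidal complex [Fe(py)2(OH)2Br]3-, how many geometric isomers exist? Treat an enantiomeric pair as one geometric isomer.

5

A trigonal bipyramid has two axial and three equatorial sites, which are chemically inequivalent.
Placing the ligands in turn and identifying arrangements related by rotation or reflection leaves 5 distinct geometric isomers.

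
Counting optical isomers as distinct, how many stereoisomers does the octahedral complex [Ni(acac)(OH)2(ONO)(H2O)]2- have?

6

In an octahedral complex each vertex has one trans partner and four cis neighbours.
Each acac is bidentate and must span two cis positions.
Working through the distinct placements yields 4 geometric isomers: OH cis (3 arrangements, 2 chiral); OH trans.
Of these, 2 lack any improper symmetry element and so occur as enantiomeric pairs, giving 4 + 2 = 6 stereoisomers in total.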